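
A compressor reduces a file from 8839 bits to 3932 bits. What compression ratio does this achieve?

Compression ratio = Original / Compressed
= 8839 / 3932 = 2.25:1


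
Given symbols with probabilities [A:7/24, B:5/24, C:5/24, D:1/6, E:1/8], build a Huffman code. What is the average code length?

Huffman tree construction:
Combine smallest probabilities repeatedly
Resulting codes:
  A: 10 (length 2)
  B: 00 (length 2)
  C: 01 (length 2)
  D: 111 (length 3)
  E: 110 (length 3)
Average length = Σ p(s) × length(s) = 2.2917 bits


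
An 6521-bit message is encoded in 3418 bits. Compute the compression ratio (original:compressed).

Compression ratio = Original / Compressed
= 6521 / 3418 = 1.91:1


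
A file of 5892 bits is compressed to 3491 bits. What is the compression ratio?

Compression ratio = Original / Compressed
= 5892 / 3491 = 1.69:1


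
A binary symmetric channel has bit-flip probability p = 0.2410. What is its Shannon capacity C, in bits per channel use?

For BSC with error probability p:
C = 1 - H(p) where H(p) is binary entropy
H(0.2410) = -0.2410 × log₂(0.2410) - 0.7590 × log₂(0.7590)
H(p) = 0.7967
C = 1 - 0.7967 = 0.2033 bits/use


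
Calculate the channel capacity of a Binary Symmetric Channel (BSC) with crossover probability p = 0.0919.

For BSC with error probability p:
C = 1 - H(p) where H(p) is binary entropy
H(0.0919) = -0.0919 × log₂(0.0919) - 0.9081 × log₂(0.9081)
H(p) = 0.4428
C = 1 - 0.4428 = 0.5572 bits/use


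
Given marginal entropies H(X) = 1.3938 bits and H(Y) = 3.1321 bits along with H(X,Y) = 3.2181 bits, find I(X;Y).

I(X;Y) = H(X) + H(Y) - H(X,Y)
I(X;Y) = 1.3938 + 3.1321 - 3.2181 = 1.3078 bits


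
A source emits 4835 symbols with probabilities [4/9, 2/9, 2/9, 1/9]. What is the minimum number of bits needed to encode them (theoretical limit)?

Entropy H = 1.8366 bits/symbol
Minimum bits = H × n = 1.8366 × 4835
= 8879.92 bits


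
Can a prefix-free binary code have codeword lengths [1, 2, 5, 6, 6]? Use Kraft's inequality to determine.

Kraft inequality: Σ 2^(-l_i) ≤ 1 for prefix-free code
Calculating: 2^(-1) + 2^(-2) + 2^(-5) + 2^(-6) + 2^(-6)
= 0.5 + 0.25 + 0.03125 + 0.015625 + 0.015625
= 0.8125
Since 0.8125 ≤ 1, prefix-free code exists


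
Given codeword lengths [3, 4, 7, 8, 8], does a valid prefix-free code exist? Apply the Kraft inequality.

Kraft inequality: Σ 2^(-l_i) ≤ 1 for prefix-free code
Calculating: 2^(-3) + 2^(-4) + 2^(-7) + 2^(-8) + 2^(-8)
= 0.125 + 0.0625 + 0.0078125 + 0.00390625 + 0.00390625
= 0.2031
Since 0.2031 ≤ 1, prefix-free code exists


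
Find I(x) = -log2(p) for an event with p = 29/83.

Information content I(x) = -log₂(p(x))
I = -log₂(29/83) = -log₂(0.3494)
I = 1.5171 bits


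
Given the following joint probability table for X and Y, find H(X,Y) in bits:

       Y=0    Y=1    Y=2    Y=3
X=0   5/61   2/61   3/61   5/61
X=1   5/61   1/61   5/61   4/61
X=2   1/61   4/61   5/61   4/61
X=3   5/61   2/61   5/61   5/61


H(X,Y) = -Σ p(x,y) log₂ p(x,y)
  p(0,0)=5/61: -0.0820 × log₂(0.0820) = 0.2958
  p(0,1)=2/61: -0.0328 × log₂(0.0328) = 0.1617
  p(0,2)=3/61: -0.0492 × log₂(0.0492) = 0.2137
  p(0,3)=5/61: -0.0820 × log₂(0.0820) = 0.2958
  p(1,0)=5/61: -0.0820 × log₂(0.0820) = 0.2958
  p(1,1)=1/61: -0.0164 × log₂(0.0164) = 0.0972
  p(1,2)=5/61: -0.0820 × log₂(0.0820) = 0.2958
  p(1,3)=4/61: -0.0656 × log₂(0.0656) = 0.2578
  p(2,0)=1/61: -0.0164 × log₂(0.0164) = 0.0972
  p(2,1)=4/61: -0.0656 × log₂(0.0656) = 0.2578
  p(2,2)=5/61: -0.0820 × log₂(0.0820) = 0.2958
  p(2,3)=4/61: -0.0656 × log₂(0.0656) = 0.2578
  p(3,0)=5/61: -0.0820 × log₂(0.0820) = 0.2958
  p(3,1)=2/61: -0.0328 × log₂(0.0328) = 0.1617
  p(3,2)=5/61: -0.0820 × log₂(0.0820) = 0.2958
  p(3,3)=5/61: -0.0820 × log₂(0.0820) = 0.2958
H(X,Y) = 3.8712 bits


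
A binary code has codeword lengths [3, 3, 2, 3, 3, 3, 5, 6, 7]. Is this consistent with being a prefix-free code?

Kraft inequality: Σ 2^(-l_i) ≤ 1 for prefix-free code
Calculating: 2^(-3) + 2^(-3) + 2^(-2) + 2^(-3) + 2^(-3) + 2^(-3) + 2^(-5) + 2^(-6) + 2^(-7)
= 0.125 + 0.125 + 0.25 + 0.125 + 0.125 + 0.125 + 0.03125 + 0.015625 + 0.0078125
= 0.9297
Since 0.9297 ≤ 1, prefix-free code exists


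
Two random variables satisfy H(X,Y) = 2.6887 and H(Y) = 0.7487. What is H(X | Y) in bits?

Chain rule: H(X,Y) = H(X|Y) + H(Y)
H(X|Y) = H(X,Y) - H(Y) = 2.6887 - 0.7487 = 1.94 bits


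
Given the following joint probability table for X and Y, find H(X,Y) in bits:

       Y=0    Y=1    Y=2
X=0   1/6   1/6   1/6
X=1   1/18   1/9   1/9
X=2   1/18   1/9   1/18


H(X,Y) = -Σ p(x,y) log₂ p(x,y)
  p(0,0)=1/6: -0.1667 × log₂(0.1667) = 0.4308
  p(0,1)=1/6: -0.1667 × log₂(0.1667) = 0.4308
  p(0,2)=1/6: -0.1667 × log₂(0.1667) = 0.4308
  p(1,0)=1/18: -0.0556 × log₂(0.0556) = 0.2317
  p(1,1)=1/9: -0.1111 × log₂(0.1111) = 0.3522
  p(1,2)=1/9: -0.1111 × log₂(0.1111) = 0.3522
  p(2,0)=1/18: -0.0556 × log₂(0.0556) = 0.2317
  p(2,1)=1/9: -0.1111 × log₂(0.1111) = 0.3522
  p(2,2)=1/18: -0.0556 × log₂(0.0556) = 0.2317
H(X,Y) = 3.0441 bits


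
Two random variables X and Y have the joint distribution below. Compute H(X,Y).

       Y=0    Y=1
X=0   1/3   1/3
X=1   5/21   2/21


H(X,Y) = -Σ p(x,y) log₂ p(x,y)
  p(0,0)=1/3: -0.3333 × log₂(0.3333) = 0.5283
  p(0,1)=1/3: -0.3333 × log₂(0.3333) = 0.5283
  p(1,0)=5/21: -0.2381 × log₂(0.2381) = 0.4929
  p(1,1)=2/21: -0.0952 × log₂(0.0952) = 0.3231
H(X,Y) = 1.8727 bits


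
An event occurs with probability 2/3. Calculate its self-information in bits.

Information content I(x) = -log₂(p(x))
I = -log₂(2/3) = -log₂(0.6667)
I = 0.5850 bits


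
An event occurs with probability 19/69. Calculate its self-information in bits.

Information content I(x) = -log₂(p(x))
I = -log₂(19/69) = -log₂(0.2754)
I = 1.8606 bits


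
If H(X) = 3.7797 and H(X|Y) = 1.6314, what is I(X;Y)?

I(X;Y) = H(X) - H(X|Y)
I(X;Y) = 3.7797 - 1.6314 = 2.1483 bits


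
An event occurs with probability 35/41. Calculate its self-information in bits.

Information content I(x) = -log₂(p(x))
I = -log₂(35/41) = -log₂(0.8537)
I = 0.2283 bits


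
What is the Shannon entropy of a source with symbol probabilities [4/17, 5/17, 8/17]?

H(X) = -Σ p(x) log₂ p(x)
  -4/17 × log₂(4/17) = 0.4912
  -5/17 × log₂(5/17) = 0.5193
  -8/17 × log₂(8/17) = 0.5117
H(X) = 1.5222 bits


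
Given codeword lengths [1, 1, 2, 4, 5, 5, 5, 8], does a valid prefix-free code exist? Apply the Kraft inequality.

Kraft inequality: Σ 2^(-l_i) ≤ 1 for prefix-free code
Calculating: 2^(-1) + 2^(-1) + 2^(-2) + 2^(-4) + 2^(-5) + 2^(-5) + 2^(-5) + 2^(-8)
= 0.5 + 0.5 + 0.25 + 0.0625 + 0.03125 + 0.03125 + 0.03125 + 0.00390625
= 1.4102
Since 1.4102 > 1, prefix-free code does not exist


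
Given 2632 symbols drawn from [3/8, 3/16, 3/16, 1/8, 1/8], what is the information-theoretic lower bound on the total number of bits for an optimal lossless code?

Entropy H = 2.1863 bits/symbol
Minimum bits = H × n = 2.1863 × 2632
= 5754.28 bits


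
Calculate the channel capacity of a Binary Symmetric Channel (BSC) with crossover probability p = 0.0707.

For BSC with error probability p:
C = 1 - H(p) where H(p) is binary entropy
H(0.0707) = -0.0707 × log₂(0.0707) - 0.9293 × log₂(0.9293)
H(p) = 0.3685
C = 1 - 0.3685 = 0.6315 bits/use


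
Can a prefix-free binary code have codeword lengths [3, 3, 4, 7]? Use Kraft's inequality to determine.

Kraft inequality: Σ 2^(-l_i) ≤ 1 for prefix-free code
Calculating: 2^(-3) + 2^(-3) + 2^(-4) + 2^(-7)
= 0.125 + 0.125 + 0.0625 + 0.0078125
= 0.3203
Since 0.3203 ≤ 1, prefix-free code exists


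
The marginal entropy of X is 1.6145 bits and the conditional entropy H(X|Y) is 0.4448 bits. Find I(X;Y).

I(X;Y) = H(X) - H(X|Y)
I(X;Y) = 1.6145 - 0.4448 = 1.1697 bits


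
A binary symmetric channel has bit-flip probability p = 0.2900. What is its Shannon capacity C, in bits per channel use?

For BSC with error probability p:
C = 1 - H(p) where H(p) is binary entropy
H(0.2900) = -0.2900 × log₂(0.2900) - 0.7100 × log₂(0.7100)
H(p) = 0.8687
C = 1 - 0.8687 = 0.1313 bits/use


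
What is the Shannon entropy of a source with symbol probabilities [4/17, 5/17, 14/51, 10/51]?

H(X) = -Σ p(x) log₂ p(x)
  -4/17 × log₂(4/17) = 0.4912
  -5/17 × log₂(5/17) = 0.5193
  -14/51 × log₂(14/51) = 0.5120
  -10/51 × log₂(10/51) = 0.4609
H(X) = 1.9833 bits


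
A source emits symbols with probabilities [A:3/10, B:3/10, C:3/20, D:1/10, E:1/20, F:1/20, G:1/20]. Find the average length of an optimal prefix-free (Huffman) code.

Huffman tree construction:
Combine smallest probabilities repeatedly
Resulting codes:
  A: 10 (length 2)
  B: 11 (length 2)
  C: 011 (length 3)
  D: 001 (length 3)
  E: 0100 (length 4)
  F: 0101 (length 4)
  G: 000 (length 3)
Average length = Σ p(s) × length(s) = 2.5000 bits


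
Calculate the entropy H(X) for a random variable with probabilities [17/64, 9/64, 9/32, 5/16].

H(X) = -Σ p(x) log₂ p(x)
  -17/64 × log₂(17/64) = 0.5080
  -9/64 × log₂(9/64) = 0.3980
  -9/32 × log₂(9/32) = 0.5147
  -5/16 × log₂(5/16) = 0.5244
H(X) = 1.9451 bits


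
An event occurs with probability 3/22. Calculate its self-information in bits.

Information content I(x) = -log₂(p(x))
I = -log₂(3/22) = -log₂(0.1364)
I = 2.8745 bits


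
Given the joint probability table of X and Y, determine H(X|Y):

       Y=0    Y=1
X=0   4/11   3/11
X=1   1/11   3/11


H(X|Y) = Σ_y p(y) H(X|Y=y)
  p(Y=0) = 5/11, H(X|Y=0) = 0.7219
  p(Y=1) = 6/11, H(X|Y=1) = 1.0000
H(X|Y) = 0.4545×0.7219 + 0.5455×1.0000 = 0.8736 bits


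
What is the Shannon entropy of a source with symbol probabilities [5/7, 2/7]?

H(X) = -Σ p(x) log₂ p(x)
  -5/7 × log₂(5/7) = 0.3467
  -2/7 × log₂(2/7) = 0.5164
H(X) = 0.8631 bits


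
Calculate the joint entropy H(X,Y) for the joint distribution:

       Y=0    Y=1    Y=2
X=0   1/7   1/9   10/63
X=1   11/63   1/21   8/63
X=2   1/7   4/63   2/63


H(X,Y) = -Σ p(x,y) log₂ p(x,y)
  p(0,0)=1/7: -0.1429 × log₂(0.1429) = 0.4011
  p(0,1)=1/9: -0.1111 × log₂(0.1111) = 0.3522
  p(0,2)=10/63: -0.1587 × log₂(0.1587) = 0.4215
  p(1,0)=11/63: -0.1746 × log₂(0.1746) = 0.4396
  p(1,1)=1/21: -0.0476 × log₂(0.0476) = 0.2092
  p(1,2)=8/63: -0.1270 × log₂(0.1270) = 0.3781
  p(2,0)=1/7: -0.1429 × log₂(0.1429) = 0.4011
  p(2,1)=4/63: -0.0635 × log₂(0.0635) = 0.2525
  p(2,2)=2/63: -0.0317 × log₂(0.0317) = 0.1580
H(X,Y) = 3.0132 bits


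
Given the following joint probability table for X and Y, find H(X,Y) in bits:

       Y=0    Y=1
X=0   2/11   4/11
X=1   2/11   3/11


H(X,Y) = -Σ p(x,y) log₂ p(x,y)
  p(0,0)=2/11: -0.1818 × log₂(0.1818) = 0.4472
  p(0,1)=4/11: -0.3636 × log₂(0.3636) = 0.5307
  p(1,0)=2/11: -0.1818 × log₂(0.1818) = 0.4472
  p(1,1)=3/11: -0.2727 × log₂(0.2727) = 0.5112
H(X,Y) = 1.9363 bits


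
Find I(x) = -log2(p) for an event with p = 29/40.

Information content I(x) = -log₂(p(x))
I = -log₂(29/40) = -log₂(0.7250)
I = 0.4639 bits


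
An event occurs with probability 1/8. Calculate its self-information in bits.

Information content I(x) = -log₂(p(x))
I = -log₂(1/8) = -log₂(0.1250)
I = 3.0000 bits


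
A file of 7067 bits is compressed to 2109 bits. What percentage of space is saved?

Space savings = (1 - Compressed/Original) × 100%
= (1 - 2109/7067) × 100%
= 70.16%


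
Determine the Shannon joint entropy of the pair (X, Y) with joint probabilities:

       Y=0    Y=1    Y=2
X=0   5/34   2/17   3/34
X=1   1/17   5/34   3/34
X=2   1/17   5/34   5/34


H(X,Y) = -Σ p(x,y) log₂ p(x,y)
  p(0,0)=5/34: -0.1471 × log₂(0.1471) = 0.4067
  p(0,1)=2/17: -0.1176 × log₂(0.1176) = 0.3632
  p(0,2)=3/34: -0.0882 × log₂(0.0882) = 0.3090
  p(1,0)=1/17: -0.0588 × log₂(0.0588) = 0.2404
  p(1,1)=5/34: -0.1471 × log₂(0.1471) = 0.4067
  p(1,2)=3/34: -0.0882 × log₂(0.0882) = 0.3090
  p(2,0)=1/17: -0.0588 × log₂(0.0588) = 0.2404
  p(2,1)=5/34: -0.1471 × log₂(0.1471) = 0.4067
  p(2,2)=5/34: -0.1471 × log₂(0.1471) = 0.4067
H(X,Y) = 3.0890 bits


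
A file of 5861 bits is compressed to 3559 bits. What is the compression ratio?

Compression ratio = Original / Compressed
= 5861 / 3559 = 1.65:1


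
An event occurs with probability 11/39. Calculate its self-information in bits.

Information content I(x) = -log₂(p(x))
I = -log₂(11/39) = -log₂(0.2821)
I = 1.8260 bits


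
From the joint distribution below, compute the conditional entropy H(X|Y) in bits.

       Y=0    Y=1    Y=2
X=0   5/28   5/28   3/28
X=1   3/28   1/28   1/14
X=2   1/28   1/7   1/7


H(X|Y) = Σ_y p(y) H(X|Y=y)
  p(Y=0) = 9/28, H(X|Y=0) = 1.3516
  p(Y=1) = 5/14, H(X|Y=1) = 1.3610
  p(Y=2) = 9/28, H(X|Y=2) = 1.5305
H(X|Y) = 0.3214×1.3516 + 0.3571×1.3610 + 0.3214×1.5305 = 1.4125 bits


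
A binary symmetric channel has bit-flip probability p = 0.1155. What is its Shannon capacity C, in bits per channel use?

For BSC with error probability p:
C = 1 - H(p) where H(p) is binary entropy
H(0.1155) = -0.1155 × log₂(0.1155) - 0.8845 × log₂(0.8845)
H(p) = 0.5163
C = 1 - 0.5163 = 0.4837 bits/use


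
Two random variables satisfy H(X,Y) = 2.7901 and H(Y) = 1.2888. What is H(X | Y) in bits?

Chain rule: H(X,Y) = H(X|Y) + H(Y)
H(X|Y) = H(X,Y) - H(Y) = 2.7901 - 1.2888 = 1.5013 bits


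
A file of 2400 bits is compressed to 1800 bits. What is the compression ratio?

Compression ratio = Original / Compressed
= 2400 / 1800 = 1.33:1


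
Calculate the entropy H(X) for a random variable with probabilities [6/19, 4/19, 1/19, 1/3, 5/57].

H(X) = -Σ p(x) log₂ p(x)
  -6/19 × log₂(6/19) = 0.5251
  -4/19 × log₂(4/19) = 0.4732
  -1/19 × log₂(1/19) = 0.2236
  -1/3 × log₂(1/3) = 0.5283
  -5/57 × log₂(5/57) = 0.3080
H(X) = 2.0583 bits


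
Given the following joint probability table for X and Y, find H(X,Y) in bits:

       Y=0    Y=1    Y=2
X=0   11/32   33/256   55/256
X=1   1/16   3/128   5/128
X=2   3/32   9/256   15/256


H(X,Y) = -Σ p(x,y) log₂ p(x,y)
  p(0,0)=11/32: -0.3438 × log₂(0.3438) = 0.5296
  p(0,1)=33/256: -0.1289 × log₂(0.1289) = 0.3810
  p(0,2)=55/256: -0.2148 × log₂(0.2148) = 0.4767
  p(1,0)=1/16: -0.0625 × log₂(0.0625) = 0.2500
  p(1,1)=3/128: -0.0234 × log₂(0.0234) = 0.1269
  p(1,2)=5/128: -0.0391 × log₂(0.0391) = 0.1827
  p(2,0)=3/32: -0.0938 × log₂(0.0938) = 0.3202
  p(2,1)=9/256: -0.0352 × log₂(0.0352) = 0.1698
  p(2,2)=15/256: -0.0586 × log₂(0.0586) = 0.2398
H(X,Y) = 2.6767 bits


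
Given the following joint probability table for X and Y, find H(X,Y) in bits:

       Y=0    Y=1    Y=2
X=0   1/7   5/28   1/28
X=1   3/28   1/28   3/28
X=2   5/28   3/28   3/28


H(X,Y) = -Σ p(x,y) log₂ p(x,y)
  p(0,0)=1/7: -0.1429 × log₂(0.1429) = 0.4011
  p(0,1)=5/28: -0.1786 × log₂(0.1786) = 0.4438
  p(0,2)=1/28: -0.0357 × log₂(0.0357) = 0.1717
  p(1,0)=3/28: -0.1071 × log₂(0.1071) = 0.3453
  p(1,1)=1/28: -0.0357 × log₂(0.0357) = 0.1717
  p(1,2)=3/28: -0.1071 × log₂(0.1071) = 0.3453
  p(2,0)=5/28: -0.1786 × log₂(0.1786) = 0.4438
  p(2,1)=3/28: -0.1071 × log₂(0.1071) = 0.3453
  p(2,2)=3/28: -0.1071 × log₂(0.1071) = 0.3453
H(X,Y) = 3.0131 bits


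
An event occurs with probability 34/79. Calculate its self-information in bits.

Information content I(x) = -log₂(p(x))
I = -log₂(34/79) = -log₂(0.4304)
I = 1.2163 bits


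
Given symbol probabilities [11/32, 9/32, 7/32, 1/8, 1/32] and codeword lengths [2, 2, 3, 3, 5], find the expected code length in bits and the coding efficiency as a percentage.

Average length L = Σ p_i × l_i = 2.4375 bits
Entropy H = 2.0552 bits
Efficiency η = H/L × 100% = 84.31%


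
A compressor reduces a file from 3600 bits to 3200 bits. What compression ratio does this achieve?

Compression ratio = Original / Compressed
= 3600 / 3200 = 1.12:1


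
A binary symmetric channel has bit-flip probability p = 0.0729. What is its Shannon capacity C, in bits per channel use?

For BSC with error probability p:
C = 1 - H(p) where H(p) is binary entropy
H(0.0729) = -0.0729 × log₂(0.0729) - 0.9271 × log₂(0.9271)
H(p) = 0.3767
C = 1 - 0.3767 = 0.6233 bits/use


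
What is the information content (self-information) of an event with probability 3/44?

Information content I(x) = -log₂(p(x))
I = -log₂(3/44) = -log₂(0.0682)
I = 3.8745 bits


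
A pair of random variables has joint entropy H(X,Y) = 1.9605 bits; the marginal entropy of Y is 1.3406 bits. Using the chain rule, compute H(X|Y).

Chain rule: H(X,Y) = H(X|Y) + H(Y)
H(X|Y) = H(X,Y) - H(Y) = 1.9605 - 1.3406 = 0.6199 bits


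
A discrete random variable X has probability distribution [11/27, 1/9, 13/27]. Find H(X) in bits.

H(X) = -Σ p(x) log₂ p(x)
  -11/27 × log₂(11/27) = 0.5278
  -1/9 × log₂(1/9) = 0.3522
  -13/27 × log₂(13/27) = 0.5077
H(X) = 1.3877 bits


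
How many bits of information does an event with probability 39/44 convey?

Information content I(x) = -log₂(p(x))
I = -log₂(39/44) = -log₂(0.8864)
I = 0.1740 bits


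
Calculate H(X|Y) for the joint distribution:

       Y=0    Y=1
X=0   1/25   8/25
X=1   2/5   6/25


H(X|Y) = Σ_y p(y) H(X|Y=y)
  p(Y=0) = 11/25, H(X|Y=0) = 0.4395
  p(Y=1) = 14/25, H(X|Y=1) = 0.9852
H(X|Y) = 0.4400×0.4395 + 0.5600×0.9852 = 0.7451 bits


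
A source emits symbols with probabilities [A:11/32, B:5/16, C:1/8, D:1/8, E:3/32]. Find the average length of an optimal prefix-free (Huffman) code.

Huffman tree construction:
Combine smallest probabilities repeatedly
Resulting codes:
  A: 11 (length 2)
  B: 10 (length 2)
  C: 011 (length 3)
  D: 00 (length 2)
  E: 010 (length 3)
Average length = Σ p(s) × length(s) = 2.2188 bits


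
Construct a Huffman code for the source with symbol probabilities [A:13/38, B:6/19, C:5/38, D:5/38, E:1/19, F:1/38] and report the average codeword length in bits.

Huffman tree construction:
Combine smallest probabilities repeatedly
Resulting codes:
  A: 11 (length 2)
  B: 10 (length 2)
  C: 011 (length 3)
  D: 00 (length 2)
  E: 0101 (length 4)
  F: 0100 (length 4)
Average length = Σ p(s) × length(s) = 2.2895 bits


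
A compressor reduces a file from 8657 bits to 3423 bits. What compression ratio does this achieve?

Compression ratio = Original / Compressed
= 8657 / 3423 = 2.53:1


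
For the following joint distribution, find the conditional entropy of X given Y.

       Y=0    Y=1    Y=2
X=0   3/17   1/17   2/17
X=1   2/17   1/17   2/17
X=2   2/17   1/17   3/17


H(X|Y) = Σ_y p(y) H(X|Y=y)
  p(Y=0) = 7/17, H(X|Y=0) = 1.5567
  p(Y=1) = 3/17, H(X|Y=1) = 1.5850
  p(Y=2) = 7/17, H(X|Y=2) = 1.5567
H(X|Y) = 0.4118×1.5567 + 0.1765×1.5850 + 0.4118×1.5567 = 1.5617 bits


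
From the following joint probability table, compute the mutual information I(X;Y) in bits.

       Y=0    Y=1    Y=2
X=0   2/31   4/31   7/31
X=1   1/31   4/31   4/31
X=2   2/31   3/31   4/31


H(X) = 1.5618, H(Y) = 1.4617, H(X,Y) = 3.0056
I(X;Y) = H(X) + H(Y) - H(X,Y) = 0.0179 bits


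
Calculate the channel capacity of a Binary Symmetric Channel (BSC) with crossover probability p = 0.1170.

For BSC with error probability p:
C = 1 - H(p) where H(p) is binary entropy
H(0.1170) = -0.1170 × log₂(0.1170) - 0.8830 × log₂(0.8830)
H(p) = 0.5207
C = 1 - 0.5207 = 0.4793 bits/use


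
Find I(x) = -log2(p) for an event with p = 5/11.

Information content I(x) = -log₂(p(x))
I = -log₂(5/11) = -log₂(0.4545)
I = 1.1375 bits


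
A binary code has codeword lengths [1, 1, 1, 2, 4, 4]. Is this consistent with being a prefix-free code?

Kraft inequality: Σ 2^(-l_i) ≤ 1 for prefix-free code
Calculating: 2^(-1) + 2^(-1) + 2^(-1) + 2^(-2) + 2^(-4) + 2^(-4)
= 0.5 + 0.5 + 0.5 + 0.25 + 0.0625 + 0.0625
= 1.8750
Since 1.8750 > 1, prefix-free code does not exist


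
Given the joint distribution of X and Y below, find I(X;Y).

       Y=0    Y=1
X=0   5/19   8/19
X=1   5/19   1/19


H(X) = 0.8997, H(Y) = 0.9980, H(X,Y) = 1.7627
I(X;Y) = H(X) + H(Y) - H(X,Y) = 0.1350 bits


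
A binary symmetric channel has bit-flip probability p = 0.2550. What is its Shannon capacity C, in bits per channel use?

For BSC with error probability p:
C = 1 - H(p) where H(p) is binary entropy
H(0.2550) = -0.2550 × log₂(0.2550) - 0.7450 × log₂(0.7450)
H(p) = 0.8191
C = 1 - 0.8191 = 0.1809 bits/use


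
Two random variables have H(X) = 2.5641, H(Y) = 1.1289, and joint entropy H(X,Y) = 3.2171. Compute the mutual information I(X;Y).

I(X;Y) = H(X) + H(Y) - H(X,Y)
I(X;Y) = 2.5641 + 1.1289 - 3.2171 = 0.4759 bits


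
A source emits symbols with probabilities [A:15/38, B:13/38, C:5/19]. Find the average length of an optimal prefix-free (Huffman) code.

Huffman tree construction:
Combine smallest probabilities repeatedly
Resulting codes:
  A: 0 (length 1)
  B: 11 (length 2)
  C: 10 (length 2)
Average length = Σ p(s) × length(s) = 1.6053 bits


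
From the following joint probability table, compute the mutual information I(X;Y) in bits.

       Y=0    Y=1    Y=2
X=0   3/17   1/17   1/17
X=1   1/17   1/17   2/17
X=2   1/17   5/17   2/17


H(X) = 1.5222, H(Y) = 1.5657, H(X,Y) = 2.8895
I(X;Y) = H(X) + H(Y) - H(X,Y) = 0.1983 bits


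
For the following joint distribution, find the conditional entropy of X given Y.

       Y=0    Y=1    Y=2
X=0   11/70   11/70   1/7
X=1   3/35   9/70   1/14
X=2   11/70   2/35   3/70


H(X|Y) = Σ_y p(y) H(X|Y=y)
  p(Y=0) = 2/5, H(X|Y=0) = 1.5353
  p(Y=1) = 12/35, H(X|Y=1) = 1.4773
  p(Y=2) = 9/35, H(X|Y=2) = 1.4153
H(X|Y) = 0.4000×1.5353 + 0.3429×1.4773 + 0.2571×1.4153 = 1.4846 bits


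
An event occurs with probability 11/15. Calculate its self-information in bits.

Information content I(x) = -log₂(p(x))
I = -log₂(11/15) = -log₂(0.7333)
I = 0.4475 bits


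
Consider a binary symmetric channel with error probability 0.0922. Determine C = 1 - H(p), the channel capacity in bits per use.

For BSC with error probability p:
C = 1 - H(p) where H(p) is binary entropy
H(0.0922) = -0.0922 × log₂(0.0922) - 0.9078 × log₂(0.9078)
H(p) = 0.4438
C = 1 - 0.4438 = 0.5562 bits/use


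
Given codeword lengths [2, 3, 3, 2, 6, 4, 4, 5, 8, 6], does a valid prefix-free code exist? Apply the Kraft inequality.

Kraft inequality: Σ 2^(-l_i) ≤ 1 for prefix-free code
Calculating: 2^(-2) + 2^(-3) + 2^(-3) + 2^(-2) + 2^(-6) + 2^(-4) + 2^(-4) + 2^(-5) + 2^(-8) + 2^(-6)
= 0.25 + 0.125 + 0.125 + 0.25 + 0.015625 + 0.0625 + 0.0625 + 0.03125 + 0.00390625 + 0.015625
= 0.9414
Since 0.9414 ≤ 1, prefix-free code exists


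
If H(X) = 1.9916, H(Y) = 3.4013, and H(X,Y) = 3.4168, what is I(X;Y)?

I(X;Y) = H(X) + H(Y) - H(X,Y)
I(X;Y) = 1.9916 + 3.4013 - 3.4168 = 1.9761 bits


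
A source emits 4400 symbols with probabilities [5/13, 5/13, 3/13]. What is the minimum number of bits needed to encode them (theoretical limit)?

Entropy H = 1.5486 bits/symbol
Minimum bits = H × n = 1.5486 × 4400
= 6813.75 bits


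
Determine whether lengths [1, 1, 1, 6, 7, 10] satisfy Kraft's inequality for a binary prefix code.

Kraft inequality: Σ 2^(-l_i) ≤ 1 for prefix-free code
Calculating: 2^(-1) + 2^(-1) + 2^(-1) + 2^(-6) + 2^(-7) + 2^(-10)
= 0.5 + 0.5 + 0.5 + 0.015625 + 0.0078125 + 0.0009765625
= 1.5244
Since 1.5244 > 1, prefix-free code does not exist


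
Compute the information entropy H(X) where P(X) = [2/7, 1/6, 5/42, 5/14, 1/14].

H(X) = -Σ p(x) log₂ p(x)
  -2/7 × log₂(2/7) = 0.5164
  -1/6 × log₂(1/6) = 0.4308
  -5/42 × log₂(5/42) = 0.3655
  -5/14 × log₂(5/14) = 0.5305
  -1/14 × log₂(1/14) = 0.2720
H(X) = 2.1152 bits


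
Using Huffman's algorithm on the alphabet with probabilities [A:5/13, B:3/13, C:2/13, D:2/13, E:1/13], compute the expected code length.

Huffman tree construction:
Combine smallest probabilities repeatedly
Resulting codes:
  A: 11 (length 2)
  B: 01 (length 2)
  C: 101 (length 3)
  D: 00 (length 2)
  E: 100 (length 3)
Average length = Σ p(s) × length(s) = 2.2308 bits


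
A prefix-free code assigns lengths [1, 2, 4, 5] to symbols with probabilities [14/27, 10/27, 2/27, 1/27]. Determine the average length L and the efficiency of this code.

Average length L = Σ p_i × l_i = 1.7407 bits
Entropy H = 1.4763 bits
Efficiency η = H/L × 100% = 84.81%


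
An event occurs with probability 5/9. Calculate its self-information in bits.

Information content I(x) = -log₂(p(x))
I = -log₂(5/9) = -log₂(0.5556)
I = 0.8480 bits


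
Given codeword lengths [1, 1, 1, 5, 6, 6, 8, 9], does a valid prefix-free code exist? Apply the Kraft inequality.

Kraft inequality: Σ 2^(-l_i) ≤ 1 for prefix-free code
Calculating: 2^(-1) + 2^(-1) + 2^(-1) + 2^(-5) + 2^(-6) + 2^(-6) + 2^(-8) + 2^(-9)
= 0.5 + 0.5 + 0.5 + 0.03125 + 0.015625 + 0.015625 + 0.00390625 + 0.001953125
= 1.5684
Since 1.5684 > 1, prefix-free code does not exist


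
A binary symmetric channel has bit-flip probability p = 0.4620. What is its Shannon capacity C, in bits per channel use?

For BSC with error probability p:
C = 1 - H(p) where H(p) is binary entropy
H(0.4620) = -0.4620 × log₂(0.4620) - 0.5380 × log₂(0.5380)
H(p) = 0.9958
C = 1 - 0.9958 = 0.0042 bits/use


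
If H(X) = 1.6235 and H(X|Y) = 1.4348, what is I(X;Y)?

I(X;Y) = H(X) - H(X|Y)
I(X;Y) = 1.6235 - 1.4348 = 0.1887 bits


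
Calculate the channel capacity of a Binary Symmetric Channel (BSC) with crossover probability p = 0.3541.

For BSC with error probability p:
C = 1 - H(p) where H(p) is binary entropy
H(0.3541) = -0.3541 × log₂(0.3541) - 0.6459 × log₂(0.6459)
H(p) = 0.9377
C = 1 - 0.9377 = 0.0623 bits/use


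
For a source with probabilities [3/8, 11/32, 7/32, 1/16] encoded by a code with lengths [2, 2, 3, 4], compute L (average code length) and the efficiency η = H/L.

Average length L = Σ p_i × l_i = 2.3438 bits
Entropy H = 1.7899 bits
Efficiency η = H/L × 100% = 76.37%


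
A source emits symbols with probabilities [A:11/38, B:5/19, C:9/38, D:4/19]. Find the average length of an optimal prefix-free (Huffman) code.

Huffman tree construction:
Combine smallest probabilities repeatedly
Resulting codes:
  A: 11 (length 2)
  B: 10 (length 2)
  C: 01 (length 2)
  D: 00 (length 2)
Average length = Σ p(s) × length(s) = 2.0000 bits


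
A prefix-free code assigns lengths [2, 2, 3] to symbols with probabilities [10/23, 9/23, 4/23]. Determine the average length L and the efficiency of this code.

Average length L = Σ p_i × l_i = 2.1739 bits
Entropy H = 1.4910 bits
Efficiency η = H/L × 100% = 68.59%


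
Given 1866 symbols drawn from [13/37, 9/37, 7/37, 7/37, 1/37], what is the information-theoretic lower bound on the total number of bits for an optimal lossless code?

Entropy H = 2.0760 bits/symbol
Minimum bits = H × n = 2.0760 × 1866
= 3873.80 bits


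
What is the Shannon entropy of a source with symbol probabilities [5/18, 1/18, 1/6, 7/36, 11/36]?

H(X) = -Σ p(x) log₂ p(x)
  -5/18 × log₂(5/18) = 0.5133
  -1/18 × log₂(1/18) = 0.2317
  -1/6 × log₂(1/6) = 0.4308
  -7/36 × log₂(7/36) = 0.4594
  -11/36 × log₂(11/36) = 0.5227
H(X) = 2.1579 bits


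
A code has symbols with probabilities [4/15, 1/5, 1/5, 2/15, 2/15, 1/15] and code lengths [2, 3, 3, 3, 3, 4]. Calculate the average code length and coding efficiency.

Average length L = Σ p_i × l_i = 2.8000 bits
Entropy H = 2.4729 bits
Efficiency η = H/L × 100% = 88.32%


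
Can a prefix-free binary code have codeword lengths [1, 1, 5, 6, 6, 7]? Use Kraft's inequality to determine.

Kraft inequality: Σ 2^(-l_i) ≤ 1 for prefix-free code
Calculating: 2^(-1) + 2^(-1) + 2^(-5) + 2^(-6) + 2^(-6) + 2^(-7)
= 0.5 + 0.5 + 0.03125 + 0.015625 + 0.015625 + 0.0078125
= 1.0703
Since 1.0703 > 1, prefix-free code does not exist


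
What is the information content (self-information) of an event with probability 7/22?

Information content I(x) = -log₂(p(x))
I = -log₂(7/22) = -log₂(0.3182)
I = 1.6521 bits


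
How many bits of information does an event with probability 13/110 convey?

Information content I(x) = -log₂(p(x))
I = -log₂(13/110) = -log₂(0.1182)
I = 3.0809 bits


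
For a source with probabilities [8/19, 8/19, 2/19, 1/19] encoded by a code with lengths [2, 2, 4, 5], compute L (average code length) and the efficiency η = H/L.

Average length L = Σ p_i × l_i = 2.3684 bits
Entropy H = 1.6163 bits
Efficiency η = H/L × 100% = 68.25%


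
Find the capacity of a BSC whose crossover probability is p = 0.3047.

For BSC with error probability p:
C = 1 - H(p) where H(p) is binary entropy
H(0.3047) = -0.3047 × log₂(0.3047) - 0.6953 × log₂(0.6953)
H(p) = 0.8870
C = 1 - 0.8870 = 0.1130 bits/use


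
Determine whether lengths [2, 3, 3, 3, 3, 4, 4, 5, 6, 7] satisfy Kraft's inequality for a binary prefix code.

Kraft inequality: Σ 2^(-l_i) ≤ 1 for prefix-free code
Calculating: 2^(-2) + 2^(-3) + 2^(-3) + 2^(-3) + 2^(-3) + 2^(-4) + 2^(-4) + 2^(-5) + 2^(-6) + 2^(-7)
= 0.25 + 0.125 + 0.125 + 0.125 + 0.125 + 0.0625 + 0.0625 + 0.03125 + 0.015625 + 0.0078125
= 0.9297
Since 0.9297 ≤ 1, prefix-free code exists


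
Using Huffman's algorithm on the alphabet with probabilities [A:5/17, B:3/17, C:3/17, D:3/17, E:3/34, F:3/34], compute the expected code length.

Huffman tree construction:
Combine smallest probabilities repeatedly
Resulting codes:
  A: 10 (length 2)
  B: 110 (length 3)
  C: 111 (length 3)
  D: 00 (length 2)
  E: 010 (length 3)
  F: 011 (length 3)
Average length = Σ p(s) × length(s) = 2.5294 bits


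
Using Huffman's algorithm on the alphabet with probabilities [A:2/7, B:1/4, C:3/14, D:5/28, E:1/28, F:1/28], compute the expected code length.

Huffman tree construction:
Combine smallest probabilities repeatedly
Resulting codes:
  A: 11 (length 2)
  B: 01 (length 2)
  C: 00 (length 2)
  D: 101 (length 3)
  E: 1000 (length 4)
  F: 1001 (length 4)
Average length = Σ p(s) × length(s) = 2.3214 bits


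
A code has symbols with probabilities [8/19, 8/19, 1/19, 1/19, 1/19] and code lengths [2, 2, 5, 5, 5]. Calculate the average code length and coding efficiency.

Average length L = Σ p_i × l_i = 2.4737 bits
Entropy H = 1.7216 bits
Efficiency η = H/L × 100% = 69.60%


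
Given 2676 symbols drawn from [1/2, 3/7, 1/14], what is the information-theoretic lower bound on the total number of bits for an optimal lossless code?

Entropy H = 1.2958 bits/symbol
Minimum bits = H × n = 1.2958 × 2676
= 3467.66 bits


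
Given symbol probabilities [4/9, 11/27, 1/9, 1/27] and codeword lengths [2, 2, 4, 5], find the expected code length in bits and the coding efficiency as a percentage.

Average length L = Σ p_i × l_i = 2.3333 bits
Entropy H = 1.5761 bits
Efficiency η = H/L × 100% = 67.55%


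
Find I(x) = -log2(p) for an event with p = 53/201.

Information content I(x) = -log₂(p(x))
I = -log₂(53/201) = -log₂(0.2637)
I = 1.9231 bits


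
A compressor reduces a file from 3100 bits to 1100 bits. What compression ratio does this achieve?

Compression ratio = Original / Compressed
= 3100 / 1100 = 2.82:1


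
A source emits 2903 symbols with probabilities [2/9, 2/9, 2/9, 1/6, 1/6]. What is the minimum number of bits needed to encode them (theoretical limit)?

Entropy H = 2.3083 bits/symbol
Minimum bits = H × n = 2.3083 × 2903
= 6700.91 bits


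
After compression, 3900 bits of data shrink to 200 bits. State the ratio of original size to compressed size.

Compression ratio = Original / Compressed
= 3900 / 200 = 19.50:1


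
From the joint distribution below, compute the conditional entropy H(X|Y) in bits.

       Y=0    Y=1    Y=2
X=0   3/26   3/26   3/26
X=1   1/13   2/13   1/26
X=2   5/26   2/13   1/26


H(X|Y) = Σ_y p(y) H(X|Y=y)
  p(Y=0) = 5/13, H(X|Y=0) = 1.4855
  p(Y=1) = 11/26, H(X|Y=1) = 1.5726
  p(Y=2) = 5/26, H(X|Y=2) = 1.3710
H(X|Y) = 0.3846×1.4855 + 0.4231×1.5726 + 0.1923×1.3710 = 1.5003 bits


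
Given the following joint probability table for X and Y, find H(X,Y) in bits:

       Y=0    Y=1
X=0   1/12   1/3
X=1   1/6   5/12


H(X,Y) = -Σ p(x,y) log₂ p(x,y)
  p(0,0)=1/12: -0.0833 × log₂(0.0833) = 0.2987
  p(0,1)=1/3: -0.3333 × log₂(0.3333) = 0.5283
  p(1,0)=1/6: -0.1667 × log₂(0.1667) = 0.4308
  p(1,1)=5/12: -0.4167 × log₂(0.4167) = 0.5263
H(X,Y) = 1.7842 bits


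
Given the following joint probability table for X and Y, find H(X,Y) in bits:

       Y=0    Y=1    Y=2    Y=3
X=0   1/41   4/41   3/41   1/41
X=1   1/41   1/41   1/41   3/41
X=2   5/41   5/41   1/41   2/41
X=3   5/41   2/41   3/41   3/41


H(X,Y) = -Σ p(x,y) log₂ p(x,y)
  p(0,0)=1/41: -0.0244 × log₂(0.0244) = 0.1307
  p(0,1)=4/41: -0.0976 × log₂(0.0976) = 0.3276
  p(0,2)=3/41: -0.0732 × log₂(0.0732) = 0.2760
  p(0,3)=1/41: -0.0244 × log₂(0.0244) = 0.1307
  p(1,0)=1/41: -0.0244 × log₂(0.0244) = 0.1307
  p(1,1)=1/41: -0.0244 × log₂(0.0244) = 0.1307
  p(1,2)=1/41: -0.0244 × log₂(0.0244) = 0.1307
  p(1,3)=3/41: -0.0732 × log₂(0.0732) = 0.2760
  p(2,0)=5/41: -0.1220 × log₂(0.1220) = 0.3702
  p(2,1)=5/41: -0.1220 × log₂(0.1220) = 0.3702
  p(2,2)=1/41: -0.0244 × log₂(0.0244) = 0.1307
  p(2,3)=2/41: -0.0488 × log₂(0.0488) = 0.2126
  p(3,0)=5/41: -0.1220 × log₂(0.1220) = 0.3702
  p(3,1)=2/41: -0.0488 × log₂(0.0488) = 0.2126
  p(3,2)=3/41: -0.0732 × log₂(0.0732) = 0.2760
  p(3,3)=3/41: -0.0732 × log₂(0.0732) = 0.2760
H(X,Y) = 3.7515 bits


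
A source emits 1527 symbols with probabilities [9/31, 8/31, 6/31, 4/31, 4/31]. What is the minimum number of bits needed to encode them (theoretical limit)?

Entropy H = 2.2433 bits/symbol
Minimum bits = H × n = 2.2433 × 1527
= 3425.45 bits


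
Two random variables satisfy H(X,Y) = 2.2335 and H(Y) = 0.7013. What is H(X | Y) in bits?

Chain rule: H(X,Y) = H(X|Y) + H(Y)
H(X|Y) = H(X,Y) - H(Y) = 2.2335 - 0.7013 = 1.5322 bits


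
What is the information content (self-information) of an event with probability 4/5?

Information content I(x) = -log₂(p(x))
I = -log₂(4/5) = -log₂(0.8000)
I = 0.3219 bits


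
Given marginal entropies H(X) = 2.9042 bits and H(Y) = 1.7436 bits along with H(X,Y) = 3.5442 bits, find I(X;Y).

I(X;Y) = H(X) + H(Y) - H(X,Y)
I(X;Y) = 2.9042 + 1.7436 - 3.5442 = 1.1036 bits


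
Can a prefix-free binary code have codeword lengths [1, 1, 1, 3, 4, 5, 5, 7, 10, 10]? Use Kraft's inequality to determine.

Kraft inequality: Σ 2^(-l_i) ≤ 1 for prefix-free code
Calculating: 2^(-1) + 2^(-1) + 2^(-1) + 2^(-3) + 2^(-4) + 2^(-5) + 2^(-5) + 2^(-7) + 2^(-10) + 2^(-10)
= 0.5 + 0.5 + 0.5 + 0.125 + 0.0625 + 0.03125 + 0.03125 + 0.0078125 + 0.0009765625 + 0.0009765625
= 1.7598
Since 1.7598 > 1, prefix-free code does not exist


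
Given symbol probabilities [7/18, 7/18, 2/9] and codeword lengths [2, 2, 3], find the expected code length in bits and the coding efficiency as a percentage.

Average length L = Σ p_i × l_i = 2.2222 bits
Entropy H = 1.5420 bits
Efficiency η = H/L × 100% = 69.39%


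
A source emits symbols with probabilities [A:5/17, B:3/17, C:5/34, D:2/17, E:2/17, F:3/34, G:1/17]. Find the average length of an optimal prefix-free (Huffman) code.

Huffman tree construction:
Combine smallest probabilities repeatedly
Resulting codes:
  A: 10 (length 2)
  B: 00 (length 2)
  C: 110 (length 3)
  D: 010 (length 3)
  E: 011 (length 3)
  F: 1111 (length 4)
  G: 1110 (length 4)
Average length = Σ p(s) × length(s) = 2.6765 bits


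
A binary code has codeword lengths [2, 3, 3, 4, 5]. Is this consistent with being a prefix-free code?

Kraft inequality: Σ 2^(-l_i) ≤ 1 for prefix-free code
Calculating: 2^(-2) + 2^(-3) + 2^(-3) + 2^(-4) + 2^(-5)
= 0.25 + 0.125 + 0.125 + 0.0625 + 0.03125
= 0.5938
Since 0.5938 ≤ 1, prefix-free code exists


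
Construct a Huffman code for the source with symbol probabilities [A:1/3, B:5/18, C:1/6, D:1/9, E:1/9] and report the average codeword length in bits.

Huffman tree construction:
Combine smallest probabilities repeatedly
Resulting codes:
  A: 11 (length 2)
  B: 10 (length 2)
  C: 00 (length 2)
  D: 010 (length 3)
  E: 011 (length 3)
Average length = Σ p(s) × length(s) = 2.2222 bits


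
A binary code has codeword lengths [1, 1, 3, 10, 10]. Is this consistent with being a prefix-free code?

Kraft inequality: Σ 2^(-l_i) ≤ 1 for prefix-free code
Calculating: 2^(-1) + 2^(-1) + 2^(-3) + 2^(-10) + 2^(-10)
= 0.5 + 0.5 + 0.125 + 0.0009765625 + 0.0009765625
= 1.1270
Since 1.1270 > 1, prefix-free code does not exist


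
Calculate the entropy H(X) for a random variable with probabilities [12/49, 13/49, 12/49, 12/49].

H(X) = -Σ p(x) log₂ p(x)
  -12/49 × log₂(12/49) = 0.4971
  -13/49 × log₂(13/49) = 0.5079
  -12/49 × log₂(12/49) = 0.4971
  -12/49 × log₂(12/49) = 0.4971
H(X) = 1.9991 bits


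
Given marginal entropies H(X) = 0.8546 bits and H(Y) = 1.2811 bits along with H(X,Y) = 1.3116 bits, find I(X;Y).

I(X;Y) = H(X) + H(Y) - H(X,Y)
I(X;Y) = 0.8546 + 1.2811 - 1.3116 = 0.8241 bits


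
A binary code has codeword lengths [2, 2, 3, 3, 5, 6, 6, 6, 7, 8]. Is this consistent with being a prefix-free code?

Kraft inequality: Σ 2^(-l_i) ≤ 1 for prefix-free code
Calculating: 2^(-2) + 2^(-2) + 2^(-3) + 2^(-3) + 2^(-5) + 2^(-6) + 2^(-6) + 2^(-6) + 2^(-7) + 2^(-8)
= 0.25 + 0.25 + 0.125 + 0.125 + 0.03125 + 0.015625 + 0.015625 + 0.015625 + 0.0078125 + 0.00390625
= 0.8398
Since 0.8398 ≤ 1, prefix-free code exists


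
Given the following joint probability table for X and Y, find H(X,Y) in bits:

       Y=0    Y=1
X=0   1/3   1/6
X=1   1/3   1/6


H(X,Y) = -Σ p(x,y) log₂ p(x,y)
  p(0,0)=1/3: -0.3333 × log₂(0.3333) = 0.5283
  p(0,1)=1/6: -0.1667 × log₂(0.1667) = 0.4308
  p(1,0)=1/3: -0.3333 × log₂(0.3333) = 0.5283
  p(1,1)=1/6: -0.1667 × log₂(0.1667) = 0.4308
H(X,Y) = 1.9183 bits


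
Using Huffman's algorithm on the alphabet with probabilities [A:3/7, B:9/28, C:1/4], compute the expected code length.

Huffman tree construction:
Combine smallest probabilities repeatedly
Resulting codes:
  A: 0 (length 1)
  B: 11 (length 2)
  C: 10 (length 2)
Average length = Σ p(s) × length(s) = 1.5714 bits


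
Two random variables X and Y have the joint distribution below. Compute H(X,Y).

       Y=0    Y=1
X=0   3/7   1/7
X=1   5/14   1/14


H(X,Y) = -Σ p(x,y) log₂ p(x,y)
  p(0,0)=3/7: -0.4286 × log₂(0.4286) = 0.5239
  p(0,1)=1/7: -0.1429 × log₂(0.1429) = 0.4011
  p(1,0)=5/14: -0.3571 × log₂(0.3571) = 0.5305
  p(1,1)=1/14: -0.0714 × log₂(0.0714) = 0.2720
H(X,Y) = 1.7274 bits


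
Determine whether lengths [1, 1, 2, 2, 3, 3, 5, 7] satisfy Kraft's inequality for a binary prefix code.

Kraft inequality: Σ 2^(-l_i) ≤ 1 for prefix-free code
Calculating: 2^(-1) + 2^(-1) + 2^(-2) + 2^(-2) + 2^(-3) + 2^(-3) + 2^(-5) + 2^(-7)
= 0.5 + 0.5 + 0.25 + 0.25 + 0.125 + 0.125 + 0.03125 + 0.0078125
= 1.7891
Since 1.7891 > 1, prefix-free code does not exist


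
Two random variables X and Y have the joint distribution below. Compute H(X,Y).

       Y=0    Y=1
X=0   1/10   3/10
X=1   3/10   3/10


H(X,Y) = -Σ p(x,y) log₂ p(x,y)
  p(0,0)=1/10: -0.1000 × log₂(0.1000) = 0.3322
  p(0,1)=3/10: -0.3000 × log₂(0.3000) = 0.5211
  p(1,0)=3/10: -0.3000 × log₂(0.3000) = 0.5211
  p(1,1)=3/10: -0.3000 × log₂(0.3000) = 0.5211
H(X,Y) = 1.8955 bits


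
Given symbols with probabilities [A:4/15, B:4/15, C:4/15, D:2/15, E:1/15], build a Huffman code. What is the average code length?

Huffman tree construction:
Combine smallest probabilities repeatedly
Resulting codes:
  A: 01 (length 2)
  B: 10 (length 2)
  C: 11 (length 2)
  D: 001 (length 3)
  E: 000 (length 3)
Average length = Σ p(s) × length(s) = 2.2000 bits


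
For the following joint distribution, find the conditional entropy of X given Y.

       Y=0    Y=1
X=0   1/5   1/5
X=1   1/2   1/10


H(X|Y) = Σ_y p(y) H(X|Y=y)
  p(Y=0) = 7/10, H(X|Y=0) = 0.8631
  p(Y=1) = 3/10, H(X|Y=1) = 0.9183
H(X|Y) = 0.7000×0.8631 + 0.3000×0.9183 = 0.8797 bits
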